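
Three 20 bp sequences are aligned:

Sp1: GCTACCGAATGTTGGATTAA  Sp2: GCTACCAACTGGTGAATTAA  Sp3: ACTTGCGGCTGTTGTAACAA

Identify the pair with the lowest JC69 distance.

Sp1–Sp2: 4/20 differ, p = 0.200, d = 0.233.
Sp1–Sp3: 8/20 differ, p = 0.400, d = 0.572.
Sp2–Sp3: 9/20 differ, p = 0.450, d = 0.687.
The smallest distance is between Sp1 and Sp2.

Sp1 and Sp2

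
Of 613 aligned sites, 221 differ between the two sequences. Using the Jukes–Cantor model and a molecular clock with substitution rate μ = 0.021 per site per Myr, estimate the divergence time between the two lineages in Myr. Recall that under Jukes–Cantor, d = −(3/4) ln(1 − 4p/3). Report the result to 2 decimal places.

p = 221/613 ≈ 0.360522.
d = −(3/4) ln(1 − 4p/3) = −0.75 ln(1 − 0.480696) = −0.75 ln(0.519304)
  = −0.75 × (-0.655266) = 0.491450 substitutions/site.
Under a molecular clock d = 2μt, so t = d/(2μ) = 0.491450 / (2 × 0.021) = 11.70 Myr.

11.70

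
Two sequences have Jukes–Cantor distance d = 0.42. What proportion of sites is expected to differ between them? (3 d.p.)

p = (3/4)(1 − e^(−4d/3)) = 0.75 × (1 − e^(-0.56)) = 0.75 × (1 − 0.571209) = 0.321593.

0.322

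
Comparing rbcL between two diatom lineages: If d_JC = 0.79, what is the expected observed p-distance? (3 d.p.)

p = (3/4)(1 − e^(−4d/3)) = 0.75 × (1 − e^(-1.053333)) = 0.75 × (1 − 0.348773) = 0.488420.

0.488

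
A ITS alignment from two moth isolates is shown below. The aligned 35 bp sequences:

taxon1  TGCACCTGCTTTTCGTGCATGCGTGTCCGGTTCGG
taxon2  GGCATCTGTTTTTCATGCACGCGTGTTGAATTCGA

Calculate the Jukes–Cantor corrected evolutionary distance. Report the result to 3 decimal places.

0.360

The sequences differ at 10 of 35 sites (1, 5, 9, 15, 20, 27, 28, 29, 30, 35), so p = 10/35 ≈ 0.285714.
d = −(3/4) ln(1 − 4p/3) = −0.75 ln(1 − 0.380952) = −0.75 ln(0.619048)
  = −0.75 × (-0.479572) = 0.359679 substitutions/site.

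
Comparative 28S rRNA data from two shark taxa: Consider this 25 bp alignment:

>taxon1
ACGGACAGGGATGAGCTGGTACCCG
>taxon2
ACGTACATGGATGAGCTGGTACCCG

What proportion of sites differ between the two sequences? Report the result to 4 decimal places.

The sequences differ at 2 of 25 positions (sites 4, 8).
p = 2/25 = 0.0800.

0.0800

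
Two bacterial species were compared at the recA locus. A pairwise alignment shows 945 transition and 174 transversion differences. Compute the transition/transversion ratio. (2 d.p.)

5.43

R = 945/174 = 5.431034… ≈ 5.43 (to 2 d.p.).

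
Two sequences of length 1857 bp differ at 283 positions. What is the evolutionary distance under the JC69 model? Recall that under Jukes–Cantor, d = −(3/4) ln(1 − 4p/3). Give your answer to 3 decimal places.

0.170

p = 283/1857 ≈ 0.152396.
d = −(3/4) ln(1 − 4p/3) = −0.75 ln(1 − 0.203195) = −0.75 ln(0.796805)
  = −0.75 × (-0.227145) = 0.170359 substitutions/site.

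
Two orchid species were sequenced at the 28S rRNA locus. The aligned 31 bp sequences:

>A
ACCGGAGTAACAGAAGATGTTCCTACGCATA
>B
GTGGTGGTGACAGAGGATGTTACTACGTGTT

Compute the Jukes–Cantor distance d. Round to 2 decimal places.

The sequences differ at 11 of 31 sites, so p = 11/31 ≈ 0.354839.
d = −(3/4) ln(1 − 4p/3) = −0.75 ln(1 − 0.473119) = −0.75 ln(0.526881)
  = −0.75 × (-0.640781) = 0.480586 substitutions/site.

0.48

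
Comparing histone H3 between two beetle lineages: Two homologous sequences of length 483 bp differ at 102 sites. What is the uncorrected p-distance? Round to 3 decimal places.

0.211

p = 102/483 = 0.211180… ≈ 0.211 (to 3 d.p.).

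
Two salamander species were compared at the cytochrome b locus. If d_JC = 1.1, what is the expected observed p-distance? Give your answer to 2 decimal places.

0.58

p = (3/4)(1 − e^(−4d/3)) = 0.75 × (1 − e^(-1.466667)) = 0.75 × (1 − 0.230693) = 0.576980.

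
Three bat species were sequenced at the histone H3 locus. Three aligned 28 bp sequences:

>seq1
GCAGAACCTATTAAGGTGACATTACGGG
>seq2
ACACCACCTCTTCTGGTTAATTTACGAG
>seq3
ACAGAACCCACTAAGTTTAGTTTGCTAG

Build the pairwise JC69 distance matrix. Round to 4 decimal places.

seq1–seq2: 10/28 sites differ → p ≈ 0.357143, d = −0.75 ln(1 − 0.476191) = 0.484971 ≈ 0.4850.
seq1–seq3: 10/28 sites differ → p ≈ 0.357143, d = −0.75 ln(1 − 0.476191) = 0.484971 ≈ 0.4850.
seq2–seq3: 11/28 sites differ → p ≈ 0.392857, d = −0.75 ln(1 − 0.523809) = 0.556452 ≈ 0.5565.

d(seq1,seq2) = 0.4850, d(seq1,seq3) = 0.4850, d(seq2,seq3) = 0.5565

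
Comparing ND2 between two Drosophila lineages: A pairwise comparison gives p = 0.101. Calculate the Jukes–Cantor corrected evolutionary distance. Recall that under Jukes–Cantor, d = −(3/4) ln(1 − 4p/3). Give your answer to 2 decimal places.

d = −(3/4) ln(1 − 4p/3) = −0.75 ln(1 − 0.134667) = −0.75 ln(0.865333)
  = −0.75 × (-0.144641) = 0.108481 substitutions/site.

0.11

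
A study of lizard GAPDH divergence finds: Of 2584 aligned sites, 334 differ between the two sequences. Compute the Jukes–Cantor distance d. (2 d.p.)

0.14

p = 334/2584 ≈ 0.129257.
d = −(3/4) ln(1 − 4p/3) = −0.75 ln(1 − 0.172343) = −0.75 ln(0.827657)
  = −0.75 × (-0.189156) = 0.141867 substitutions/site.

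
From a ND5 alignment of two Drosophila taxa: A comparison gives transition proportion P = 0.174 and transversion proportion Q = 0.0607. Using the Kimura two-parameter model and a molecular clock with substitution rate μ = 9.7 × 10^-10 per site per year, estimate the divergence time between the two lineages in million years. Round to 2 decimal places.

152.10

Under the Kimura two-parameter model, d = −½ ln(1 − 2P − Q) − ¼ ln(1 − 2Q).
1 − 2P − Q = 0.5913, giving −½ ln(0.5913) = 0.262716.
1 − 2Q = 0.8786, giving −¼ ln(0.8786) = 0.032356.
d = 0.262716 + 0.032356 = 0.295072.
Under a molecular clock d = 2μt, so t = d/(2μ) = 0.295072 / (2 × 9.7 × 10^-10) = 152.10 million years.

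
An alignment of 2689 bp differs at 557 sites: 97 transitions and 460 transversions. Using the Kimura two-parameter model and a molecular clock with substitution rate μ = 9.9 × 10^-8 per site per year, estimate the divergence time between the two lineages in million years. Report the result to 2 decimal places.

1.23

P = 97/2689 ≈ 0.036073 and Q = 460/2689 ≈ 0.171067.
Under the Kimura two-parameter model, d = −½ ln(1 − 2P − Q) − ¼ ln(1 − 2Q).
1 − 2P − Q = 0.756787, giving −½ ln(0.756787) = 0.139337.
1 − 2Q = 0.657866, giving −¼ ln(0.657866) = 0.104689.
d = 0.139337 + 0.104689 = 0.244026.
Under a molecular clock d = 2μt, so t = d/(2μ) = 0.244026 / (2 × 9.9 × 10^-8) = 1.23 million years.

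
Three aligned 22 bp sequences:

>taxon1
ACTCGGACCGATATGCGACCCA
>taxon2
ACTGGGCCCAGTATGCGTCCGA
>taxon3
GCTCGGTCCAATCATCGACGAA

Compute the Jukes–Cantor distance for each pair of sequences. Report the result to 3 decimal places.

d(taxon1,taxon2) = 0.339, d(taxon1,taxon3) = 0.497, d(taxon2,taxon3) = 0.699

taxon1–taxon2: 6/22 sites differ → p ≈ 0.272727, d = −0.75 ln(1 − 0.363636) = 0.338988 ≈ 0.339.
taxon1–taxon3: 8/22 sites differ → p ≈ 0.363636, d = −0.75 ln(1 − 0.484848) = 0.497470 ≈ 0.497.
taxon2–taxon3: 10/22 sites differ → p ≈ 0.454545, d = −0.75 ln(1 − 0.60606) = 0.698667 ≈ 0.699.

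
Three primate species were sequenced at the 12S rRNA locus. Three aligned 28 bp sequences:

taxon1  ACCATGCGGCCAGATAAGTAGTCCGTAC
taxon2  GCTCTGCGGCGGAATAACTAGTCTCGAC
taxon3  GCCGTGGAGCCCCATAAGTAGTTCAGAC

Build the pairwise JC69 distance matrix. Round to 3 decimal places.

d(taxon1,taxon2) = 0.485, d(taxon1,taxon3) = 0.420, d(taxon2,taxon3) = 0.556

taxon1–taxon2: 10/28 sites differ → p ≈ 0.357143, d = −0.75 ln(1 − 0.476191) = 0.484971 ≈ 0.485.
taxon1–taxon3: 9/28 sites differ → p ≈ 0.321429, d = −0.75 ln(1 − 0.428572) = 0.419713 ≈ 0.420.
taxon2–taxon3: 11/28 sites differ → p ≈ 0.392857, d = −0.75 ln(1 − 0.523809) = 0.556452 ≈ 0.556.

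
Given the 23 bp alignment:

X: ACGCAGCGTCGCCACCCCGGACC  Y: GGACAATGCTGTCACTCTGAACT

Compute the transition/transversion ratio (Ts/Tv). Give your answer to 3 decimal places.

11.000

Transitions are A↔G and C↔T; transversions are all other mismatches.
Transitions: 11. Transversions: 1.
R = 11/1 = 11.000.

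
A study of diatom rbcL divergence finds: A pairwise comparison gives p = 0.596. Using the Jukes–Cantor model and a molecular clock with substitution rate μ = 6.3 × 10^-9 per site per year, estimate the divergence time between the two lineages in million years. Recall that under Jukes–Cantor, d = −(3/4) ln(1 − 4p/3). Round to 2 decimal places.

d = −(3/4) ln(1 − 4p/3) = −0.75 ln(1 − 0.794667) = −0.75 ln(0.205333)
  = −0.75 × (-1.583122) = 1.187342 substitutions/site.
Under a molecular clock d = 2μt, so t = d/(2μ) = 1.187342 / (2 × 6.3 × 10^-9) = 94.23 million years.

94.23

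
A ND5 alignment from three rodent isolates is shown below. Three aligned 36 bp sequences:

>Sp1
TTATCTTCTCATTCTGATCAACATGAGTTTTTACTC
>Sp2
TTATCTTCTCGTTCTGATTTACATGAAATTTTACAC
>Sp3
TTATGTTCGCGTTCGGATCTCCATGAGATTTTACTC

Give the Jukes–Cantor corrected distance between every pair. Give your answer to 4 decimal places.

Sp1–Sp2: 6/36 sites differ → p ≈ 0.166667, d = −0.75 ln(1 − 0.222223) = 0.188487 ≈ 0.1885.
Sp1–Sp3: 7/36 sites differ → p ≈ 0.194444, d = −0.75 ln(1 − 0.259259) = 0.225078 ≈ 0.2251.
Sp2–Sp3: 7/36 sites differ → p ≈ 0.194444, d = −0.75 ln(1 − 0.259259) = 0.225078 ≈ 0.2251.

d(Sp1,Sp2) = 0.1885, d(Sp1,Sp3) = 0.2251, d(Sp2,Sp3) = 0.2251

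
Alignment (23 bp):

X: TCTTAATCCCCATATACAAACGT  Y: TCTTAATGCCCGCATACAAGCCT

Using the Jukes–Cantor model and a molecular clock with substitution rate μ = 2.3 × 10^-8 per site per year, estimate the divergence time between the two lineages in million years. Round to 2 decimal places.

5.58

The sequences differ at 5 of 23 sites (8, 12, 13, 20, 22), so p = 5/23 ≈ 0.217391.
d = −(3/4) ln(1 − 4p/3) = −0.75 ln(1 − 0.289855) = −0.75 ln(0.710145)
  = −0.75 × (-0.342286) = 0.256715 substitutions/site.
Under a molecular clock d = 2μt, so t = d/(2μ) = 0.256715 / (2 × 2.3 × 10^-8) = 5.58 million years.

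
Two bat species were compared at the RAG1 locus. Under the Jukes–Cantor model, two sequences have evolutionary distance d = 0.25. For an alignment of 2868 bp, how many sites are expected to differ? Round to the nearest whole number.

Invert JC69: p = (3/4)(1 − e^(−4d/3)) = 0.75 × (1 − e^(-0.333333)) = 0.75 × (1 − 0.716532) = 0.212601.
Expected differing sites = pL ≈ 0.212601 × 2868 = 609.739668 ≈ 610.

610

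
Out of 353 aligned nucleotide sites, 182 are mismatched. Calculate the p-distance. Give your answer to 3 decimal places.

0.516

p = 182/353 = 0.515580… ≈ 0.516 (to 3 d.p.).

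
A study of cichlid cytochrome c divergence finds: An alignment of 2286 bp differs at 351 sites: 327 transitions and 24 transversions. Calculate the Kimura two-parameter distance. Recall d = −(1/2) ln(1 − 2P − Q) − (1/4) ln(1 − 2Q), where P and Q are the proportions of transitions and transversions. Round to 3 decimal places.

0.181

P = 327/2286 ≈ 0.143045 and Q = 24/2286 ≈ 0.010499.
Under the Kimura two-parameter model, d = −½ ln(1 − 2P − Q) − ¼ ln(1 − 2Q).
1 − 2P − Q = 0.703411, giving −½ ln(0.703411) = 0.175907.
1 − 2Q = 0.979002, giving −¼ ln(0.979002) = 0.005305.
d = 0.175907 + 0.005305 = 0.181212.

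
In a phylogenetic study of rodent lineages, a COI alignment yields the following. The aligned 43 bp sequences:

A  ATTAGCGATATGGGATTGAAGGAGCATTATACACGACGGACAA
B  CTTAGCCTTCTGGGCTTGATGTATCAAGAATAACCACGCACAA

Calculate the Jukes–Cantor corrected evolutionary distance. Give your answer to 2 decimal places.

The sequences differ at 15 of 43 sites, so p = 15/43 ≈ 0.348837.
d = −(3/4) ln(1 − 4p/3) = −0.75 ln(1 − 0.465116) = −0.75 ln(0.534884)
  = −0.75 × (-0.625705) = 0.469279 substitutions/site.

0.47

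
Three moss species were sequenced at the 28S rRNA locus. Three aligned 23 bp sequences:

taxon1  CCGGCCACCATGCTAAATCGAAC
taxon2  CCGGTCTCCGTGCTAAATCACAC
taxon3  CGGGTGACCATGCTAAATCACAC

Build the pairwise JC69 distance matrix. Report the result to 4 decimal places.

d(taxon1,taxon2) = 0.2567, d(taxon1,taxon3) = 0.2567, d(taxon2,taxon3) = 0.1979

taxon1–taxon2: 5/23 sites differ → p ≈ 0.217391, d = −0.75 ln(1 − 0.289855) = 0.256715 ≈ 0.2567.
taxon1–taxon3: 5/23 sites differ → p ≈ 0.217391, d = −0.75 ln(1 − 0.289855) = 0.256715 ≈ 0.2567.
taxon2–taxon3: 4/23 sites differ → p ≈ 0.173913, d = −0.75 ln(1 − 0.231884) = 0.197861 ≈ 0.1979.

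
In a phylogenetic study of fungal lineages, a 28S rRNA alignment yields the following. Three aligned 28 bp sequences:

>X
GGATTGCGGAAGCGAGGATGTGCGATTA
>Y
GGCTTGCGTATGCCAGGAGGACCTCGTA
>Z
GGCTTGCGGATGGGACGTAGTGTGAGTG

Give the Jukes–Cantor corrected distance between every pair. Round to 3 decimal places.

d(X,Y) = 0.485, d(X,Z) = 0.420, d(Y,Z) = 0.635

X–Y: 10/28 sites differ → p ≈ 0.357143, d = −0.75 ln(1 − 0.476191) = 0.484971 ≈ 0.485.
X–Z: 9/28 sites differ → p ≈ 0.321429, d = −0.75 ln(1 − 0.428572) = 0.419713 ≈ 0.420.
Y–Z: 12/28 sites differ → p ≈ 0.428571, d = −0.75 ln(1 − 0.571428) = 0.635472 ≈ 0.635.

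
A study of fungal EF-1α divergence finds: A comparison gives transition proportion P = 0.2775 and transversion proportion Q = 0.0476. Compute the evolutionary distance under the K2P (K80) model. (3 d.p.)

0.486

Under the Kimura two-parameter model, d = −½ ln(1 − 2P − Q) − ¼ ln(1 − 2Q).
1 − 2P − Q = 0.3974, giving −½ ln(0.3974) = 0.461406.
1 − 2Q = 0.9048, giving −¼ ln(0.9048) = 0.025010.
d = 0.461406 + 0.025010 = 0.486416.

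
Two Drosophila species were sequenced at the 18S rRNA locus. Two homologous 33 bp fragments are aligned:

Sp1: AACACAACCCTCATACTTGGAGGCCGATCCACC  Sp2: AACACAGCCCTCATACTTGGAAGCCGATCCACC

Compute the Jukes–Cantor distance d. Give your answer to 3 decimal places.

The sequences differ at 2 of 33 sites (7, 22), so p = 2/33 ≈ 0.060606.
d = −(3/4) ln(1 − 4p/3) = −0.75 ln(1 − 0.080808) = −0.75 ln(0.919192)
  = −0.75 × (-0.084260) = 0.063195 substitutions/site.

0.063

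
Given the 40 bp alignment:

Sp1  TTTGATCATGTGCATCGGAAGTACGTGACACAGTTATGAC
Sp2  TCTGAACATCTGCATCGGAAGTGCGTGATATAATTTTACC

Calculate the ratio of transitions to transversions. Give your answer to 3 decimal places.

1.500

Transitions are A↔G and C↔T; transversions are all other mismatches.
Transitions: 6. Transversions: 4.
R = 6/4 = 1.500.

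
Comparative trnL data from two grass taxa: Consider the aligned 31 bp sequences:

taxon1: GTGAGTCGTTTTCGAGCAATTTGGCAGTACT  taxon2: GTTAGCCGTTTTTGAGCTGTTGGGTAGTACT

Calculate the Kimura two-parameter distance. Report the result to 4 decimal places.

0.2729

Of 31 sites, 4 differences are transitions and 3 are transversions, so P = 4/31 ≈ 0.129032 and Q = 3/31 ≈ 0.096774.
Under the Kimura two-parameter model, d = −½ ln(1 − 2P − Q) − ¼ ln(1 − 2Q).
1 − 2P − Q = 0.645162, giving −½ ln(0.645162) = 0.219127.
1 − 2Q = 0.806452, giving −¼ ln(0.806452) = 0.053778.
d = 0.219127 + 0.053778 = 0.272905.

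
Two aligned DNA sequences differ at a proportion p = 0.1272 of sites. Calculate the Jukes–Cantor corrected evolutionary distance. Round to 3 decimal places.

0.139

d = −(3/4) ln(1 − 4p/3) = −0.75 ln(1 − 0.1696) = −0.75 ln(0.8304)
  = −0.75 × (-0.185848) = 0.139386 substitutions/site.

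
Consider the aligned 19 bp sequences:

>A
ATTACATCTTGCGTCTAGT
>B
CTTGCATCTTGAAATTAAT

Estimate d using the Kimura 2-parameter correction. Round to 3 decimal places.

0.527

Of 19 sites, 4 differences are transitions and 3 are transversions, so P = 4/19 ≈ 0.210526 and Q = 3/19 ≈ 0.157895.
Under the Kimura two-parameter model, d = −½ ln(1 − 2P − Q) − ¼ ln(1 − 2Q).
1 − 2P − Q = 0.421053, giving −½ ln(0.421053) = 0.432498.
1 − 2Q = 0.68421, giving −¼ ln(0.68421) = 0.094873.
d = 0.432498 + 0.094873 = 0.527371.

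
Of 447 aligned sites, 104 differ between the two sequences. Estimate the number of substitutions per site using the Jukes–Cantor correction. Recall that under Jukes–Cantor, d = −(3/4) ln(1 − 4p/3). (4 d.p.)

p = 104/447 ≈ 0.232662.
d = −(3/4) ln(1 − 4p/3) = −0.75 ln(1 − 0.310216) = −0.75 ln(0.689784)
  = −0.75 × (-0.371377) = 0.278533 substitutions/site.

0.2785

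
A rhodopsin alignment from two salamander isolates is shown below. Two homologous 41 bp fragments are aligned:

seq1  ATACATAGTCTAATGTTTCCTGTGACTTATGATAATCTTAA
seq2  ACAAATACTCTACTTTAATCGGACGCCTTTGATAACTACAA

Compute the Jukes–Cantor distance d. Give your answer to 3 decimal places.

0.660

The sequences differ at 18 of 41 sites, so p = 18/41 ≈ 0.439024.
d = −(3/4) ln(1 − 4p/3) = −0.75 ln(1 − 0.585365) = −0.75 ln(0.414635)
  = −0.75 × (-0.880357) = 0.660268 substitutions/site.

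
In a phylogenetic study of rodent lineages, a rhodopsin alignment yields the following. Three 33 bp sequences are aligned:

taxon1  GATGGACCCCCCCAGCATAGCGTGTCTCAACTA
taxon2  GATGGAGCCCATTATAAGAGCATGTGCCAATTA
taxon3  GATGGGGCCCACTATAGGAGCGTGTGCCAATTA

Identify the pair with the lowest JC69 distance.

taxon2 and taxon3

taxon1–taxon2: 11/33 differ, p = 0.333, d = 0.441.
taxon1–taxon3: 11/33 differ, p = 0.333, d = 0.441.
taxon2–taxon3: 4/33 differ, p = 0.121, d = 0.132.
The smallest distance is between taxon2 and taxon3.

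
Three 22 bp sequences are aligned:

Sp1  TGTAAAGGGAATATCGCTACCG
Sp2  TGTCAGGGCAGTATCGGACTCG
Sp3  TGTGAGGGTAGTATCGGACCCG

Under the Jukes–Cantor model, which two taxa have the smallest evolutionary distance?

Sp1–Sp2: 8/22 differ, p = 0.364, d = 0.497.
Sp1–Sp3: 7/22 differ, p = 0.318, d = 0.414.
Sp2–Sp3: 3/22 differ, p = 0.136, d = 0.151.
The smallest distance is between Sp2 and Sp3.

Sp2 and Sp3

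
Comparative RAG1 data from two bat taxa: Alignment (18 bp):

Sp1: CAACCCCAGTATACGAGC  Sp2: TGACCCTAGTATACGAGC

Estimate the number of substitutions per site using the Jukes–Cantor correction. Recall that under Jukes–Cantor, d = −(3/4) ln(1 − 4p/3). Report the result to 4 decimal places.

The sequences differ at 3 of 18 sites (1, 2, 7), so p = 3/18 ≈ 0.166667.
d = −(3/4) ln(1 − 4p/3) = −0.75 ln(1 − 0.222223) = −0.75 ln(0.777777)
  = −0.75 × (-0.251315) = 0.188486 substitutions/site.

0.1885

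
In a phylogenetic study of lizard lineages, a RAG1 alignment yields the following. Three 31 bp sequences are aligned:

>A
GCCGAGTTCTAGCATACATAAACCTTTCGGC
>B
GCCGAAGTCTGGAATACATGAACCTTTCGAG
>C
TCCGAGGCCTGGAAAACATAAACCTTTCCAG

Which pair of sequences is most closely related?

B and C

A–B: 7/31 differ, p = 0.226, d = 0.269.
A–C: 9/31 differ, p = 0.290, d = 0.367.
B–C: 6/31 differ, p = 0.194, d = 0.224.
The smallest distance is between B and C.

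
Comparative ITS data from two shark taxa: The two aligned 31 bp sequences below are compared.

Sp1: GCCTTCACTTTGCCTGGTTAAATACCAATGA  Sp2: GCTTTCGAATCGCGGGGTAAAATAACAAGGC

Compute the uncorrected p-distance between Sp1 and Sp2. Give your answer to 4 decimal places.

The sequences differ at 11 of 31 positions.
p = 11/31 = 0.354838… ≈ 0.3548 (to 4 d.p.).

0.3548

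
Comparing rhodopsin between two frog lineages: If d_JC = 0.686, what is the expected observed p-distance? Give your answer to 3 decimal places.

0.450

p = (3/4)(1 − e^(−4d/3)) = 0.75 × (1 − e^(-0.914667)) = 0.75 × (1 − 0.400650) = 0.449513.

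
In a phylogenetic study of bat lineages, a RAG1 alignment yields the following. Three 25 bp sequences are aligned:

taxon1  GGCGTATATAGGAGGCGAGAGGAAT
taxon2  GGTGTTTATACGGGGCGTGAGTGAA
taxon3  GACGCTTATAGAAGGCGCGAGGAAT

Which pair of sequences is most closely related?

taxon1–taxon2: 8/25 differ, p = 0.320, d = 0.417.
taxon1–taxon3: 5/25 differ, p = 0.200, d = 0.233.
taxon2–taxon3: 10/25 differ, p = 0.400, d = 0.572.
The smallest distance is between taxon1 and taxon3.

taxon1 and taxon3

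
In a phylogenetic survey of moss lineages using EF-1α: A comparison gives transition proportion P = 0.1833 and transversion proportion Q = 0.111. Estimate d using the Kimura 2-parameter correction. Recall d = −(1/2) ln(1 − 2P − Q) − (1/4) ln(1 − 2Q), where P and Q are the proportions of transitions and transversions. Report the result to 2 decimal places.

0.39

Under the Kimura two-parameter model, d = −½ ln(1 − 2P − Q) − ¼ ln(1 − 2Q).
1 − 2P − Q = 0.5224, giving −½ ln(0.5224) = 0.324661.
1 − 2Q = 0.778, giving −¼ ln(0.778) = 0.062757.
d = 0.324661 + 0.062757 = 0.387418.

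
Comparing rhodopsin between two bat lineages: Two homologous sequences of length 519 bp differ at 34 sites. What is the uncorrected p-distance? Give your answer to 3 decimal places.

p = 34/519 = 0.065510… ≈ 0.066 (to 3 d.p.).

0.066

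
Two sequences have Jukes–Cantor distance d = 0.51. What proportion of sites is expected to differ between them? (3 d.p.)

0.370

p = (3/4)(1 − e^(−4d/3)) = 0.75 × (1 − e^(-0.68)) = 0.75 × (1 − 0.506617) = 0.370037.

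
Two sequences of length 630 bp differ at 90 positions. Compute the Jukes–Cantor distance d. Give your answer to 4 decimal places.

p = 90/630 ≈ 0.142857.
d = −(3/4) ln(1 − 4p/3) = −0.75 ln(1 − 0.190476) = −0.75 ln(0.809524)
  = −0.75 × (-0.211309) = 0.158482 substitutions/site.

0.1585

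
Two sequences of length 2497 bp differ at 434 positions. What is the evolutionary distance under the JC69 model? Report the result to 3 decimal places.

0.198

p = 434/2497 ≈ 0.173809.
d = −(3/4) ln(1 − 4p/3) = −0.75 ln(1 − 0.231745) = −0.75 ln(0.768255)
  = −0.75 × (-0.263634) = 0.197726 substitutions/site.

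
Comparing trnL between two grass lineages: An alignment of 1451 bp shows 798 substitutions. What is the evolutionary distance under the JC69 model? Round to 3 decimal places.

0.991

p = 798/1451 ≈ 0.549966.
d = −(3/4) ln(1 − 4p/3) = −0.75 ln(1 − 0.733288) = −0.75 ln(0.266712)
  = −0.75 × (-1.321586) = 0.991190 substitutions/site.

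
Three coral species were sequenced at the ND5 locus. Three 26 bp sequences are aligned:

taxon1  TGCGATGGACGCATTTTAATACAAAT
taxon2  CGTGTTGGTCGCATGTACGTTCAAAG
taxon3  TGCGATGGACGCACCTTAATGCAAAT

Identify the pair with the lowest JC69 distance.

taxon1 and taxon3

taxon1–taxon2: 10/26 differ, p = 0.385, d = 0.539.
taxon1–taxon3: 3/26 differ, p = 0.115, d = 0.125.
taxon2–taxon3: 11/26 differ, p = 0.423, d = 0.623.
The smallest distance is between taxon1 and taxon3.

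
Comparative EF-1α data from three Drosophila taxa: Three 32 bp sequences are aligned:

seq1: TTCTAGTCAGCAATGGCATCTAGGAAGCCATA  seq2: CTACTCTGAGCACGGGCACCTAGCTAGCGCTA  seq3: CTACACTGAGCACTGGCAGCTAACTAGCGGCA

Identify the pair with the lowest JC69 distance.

seq2 and seq3

seq1–seq2: 13/32 differ, p = 0.406, d = 0.585.
seq1–seq3: 13/32 differ, p = 0.406, d = 0.585.
seq2–seq3: 6/32 differ, p = 0.188, d = 0.216.
The smallest distance is between seq2 and seq3.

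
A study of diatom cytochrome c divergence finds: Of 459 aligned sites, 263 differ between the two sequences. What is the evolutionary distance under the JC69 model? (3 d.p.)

1.083

p = 263/459 ≈ 0.572985.
d = −(3/4) ln(1 − 4p/3) = −0.75 ln(1 − 0.76398) = −0.75 ln(0.23602)
  = −0.75 × (-1.443839) = 1.082879 substitutions/site.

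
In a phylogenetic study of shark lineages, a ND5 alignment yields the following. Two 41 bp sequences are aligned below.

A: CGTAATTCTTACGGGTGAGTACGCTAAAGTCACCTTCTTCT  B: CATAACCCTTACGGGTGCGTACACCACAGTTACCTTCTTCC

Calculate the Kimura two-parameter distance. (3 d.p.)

Of 41 sites, 7 differences are transitions and 2 are transversions, so P = 7/41 ≈ 0.170732 and Q = 2/41 ≈ 0.04878.
Under the Kimura two-parameter model, d = −½ ln(1 − 2P − Q) − ¼ ln(1 − 2Q).
1 − 2P − Q = 0.609756, giving −½ ln(0.609756) = 0.247348.
1 − 2Q = 0.90244, giving −¼ ln(0.90244) = 0.025663.
d = 0.247348 + 0.025663 = 0.273011.

0.273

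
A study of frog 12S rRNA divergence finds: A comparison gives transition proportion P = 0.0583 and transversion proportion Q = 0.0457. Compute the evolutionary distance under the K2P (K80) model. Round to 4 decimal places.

Under the Kimura two-parameter model, d = −½ ln(1 − 2P − Q) − ¼ ln(1 − 2Q).
1 − 2P − Q = 0.8377, giving −½ ln(0.8377) = 0.088548.
1 − 2Q = 0.9086, giving −¼ ln(0.9086) = 0.023963.
d = 0.088548 + 0.023963 = 0.112511.

0.1125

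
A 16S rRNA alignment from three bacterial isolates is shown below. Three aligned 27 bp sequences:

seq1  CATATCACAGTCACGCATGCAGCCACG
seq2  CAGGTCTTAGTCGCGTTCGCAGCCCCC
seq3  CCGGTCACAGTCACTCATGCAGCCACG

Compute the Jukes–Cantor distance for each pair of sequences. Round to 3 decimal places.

d(seq1,seq2) = 0.511, d(seq1,seq3) = 0.165, d(seq2,seq3) = 0.511

seq1–seq2: 10/27 sites differ → p ≈ 0.37037, d = −0.75 ln(1 − 0.493827) = 0.510658 ≈ 0.511.
seq1–seq3: 4/27 sites differ → p ≈ 0.148148, d = −0.75 ln(1 − 0.197531) = 0.165047 ≈ 0.165.
seq2–seq3: 10/27 sites differ → p ≈ 0.37037, d = −0.75 ln(1 − 0.493827) = 0.510658 ≈ 0.511.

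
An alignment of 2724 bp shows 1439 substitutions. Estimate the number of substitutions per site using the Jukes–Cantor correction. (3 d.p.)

0.914

p = 1439/2724 ≈ 0.528267.
d = −(3/4) ln(1 − 4p/3) = −0.75 ln(1 − 0.704356) = −0.75 ln(0.295644)
  = −0.75 × (-1.218599) = 0.913949 substitutions/site.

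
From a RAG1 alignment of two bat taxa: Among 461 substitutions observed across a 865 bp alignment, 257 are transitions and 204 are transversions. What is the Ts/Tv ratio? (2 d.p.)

R = 257/204 = 1.259803… ≈ 1.26 (to 2 d.p.).

1.26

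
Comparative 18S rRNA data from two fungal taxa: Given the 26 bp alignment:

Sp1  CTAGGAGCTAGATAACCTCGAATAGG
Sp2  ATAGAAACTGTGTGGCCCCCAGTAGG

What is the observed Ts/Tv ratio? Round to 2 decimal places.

2.67

Transitions are A↔G and C↔T; transversions are all other mismatches.
Transitions: 8. Transversions: 3.
R = 8/3 = 2.666666… ≈ 2.67 (to 2 d.p.).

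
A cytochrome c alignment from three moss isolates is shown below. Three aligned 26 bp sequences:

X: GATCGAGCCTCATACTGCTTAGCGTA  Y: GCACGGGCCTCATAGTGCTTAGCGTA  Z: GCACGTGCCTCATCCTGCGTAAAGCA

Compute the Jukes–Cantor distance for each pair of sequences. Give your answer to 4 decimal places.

X–Y: 4/26 sites differ → p ≈ 0.153846, d = −0.75 ln(1 − 0.205128) = 0.172181 ≈ 0.1722.
X–Z: 8/26 sites differ → p ≈ 0.307692, d = −0.75 ln(1 − 0.410256) = 0.396050 ≈ 0.3961.
Y–Z: 7/26 sites differ → p ≈ 0.269231, d = −0.75 ln(1 − 0.358975) = 0.333515 ≈ 0.3335.

d(X,Y) = 0.1722, d(X,Z) = 0.3961, d(Y,Z) = 0.3335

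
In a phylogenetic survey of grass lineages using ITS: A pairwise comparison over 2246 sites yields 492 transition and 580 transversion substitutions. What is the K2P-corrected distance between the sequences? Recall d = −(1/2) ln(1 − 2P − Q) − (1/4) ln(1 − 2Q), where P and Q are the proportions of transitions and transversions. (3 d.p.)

0.778

P = 492/2246 ≈ 0.219056 and Q = 580/2246 ≈ 0.258237.
Under the Kimura two-parameter model, d = −½ ln(1 − 2P − Q) − ¼ ln(1 − 2Q).
1 − 2P − Q = 0.303651, giving −½ ln(0.303651) = 0.595938.
1 − 2Q = 0.483526, giving −¼ ln(0.483526) = 0.181663.
d = 0.595938 + 0.181663 = 0.777601.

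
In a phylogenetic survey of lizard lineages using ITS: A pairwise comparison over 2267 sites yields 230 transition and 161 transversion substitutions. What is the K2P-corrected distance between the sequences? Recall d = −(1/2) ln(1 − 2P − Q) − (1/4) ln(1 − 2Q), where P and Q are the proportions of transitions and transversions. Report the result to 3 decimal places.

0.198

P = 230/2267 ≈ 0.101456 and Q = 161/2267 ≈ 0.071019.
Under the Kimura two-parameter model, d = −½ ln(1 − 2P − Q) − ¼ ln(1 − 2Q).
1 − 2P − Q = 0.726069, giving −½ ln(0.726069) = 0.160055.
1 − 2Q = 0.857962, giving −¼ ln(0.857962) = 0.038299.
d = 0.160055 + 0.038299 = 0.198354.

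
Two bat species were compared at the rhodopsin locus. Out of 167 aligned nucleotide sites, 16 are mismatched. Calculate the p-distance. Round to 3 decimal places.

p = 16/167 = 0.095808… ≈ 0.096 (to 3 d.p.).

0.096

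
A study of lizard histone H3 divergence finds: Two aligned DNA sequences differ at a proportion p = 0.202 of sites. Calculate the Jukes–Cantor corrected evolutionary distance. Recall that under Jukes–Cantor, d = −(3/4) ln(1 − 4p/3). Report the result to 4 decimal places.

d = −(3/4) ln(1 − 4p/3) = −0.75 ln(1 − 0.269333) = −0.75 ln(0.730667)
  = −0.75 × (-0.313797) = 0.235348 substitutions/site.

0.2353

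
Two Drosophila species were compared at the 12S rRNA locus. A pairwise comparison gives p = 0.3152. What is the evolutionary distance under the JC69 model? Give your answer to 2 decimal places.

d = −(3/4) ln(1 − 4p/3) = −0.75 ln(1 − 0.420267) = −0.75 ln(0.579733)
  = −0.75 × (-0.545188) = 0.408891 substitutions/site.

0.41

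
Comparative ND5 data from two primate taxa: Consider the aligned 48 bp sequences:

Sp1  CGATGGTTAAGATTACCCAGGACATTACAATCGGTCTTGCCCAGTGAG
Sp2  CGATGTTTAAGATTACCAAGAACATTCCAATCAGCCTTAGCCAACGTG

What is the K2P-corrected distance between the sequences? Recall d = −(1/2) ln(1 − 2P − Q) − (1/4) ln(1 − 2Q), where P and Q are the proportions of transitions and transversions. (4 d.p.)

0.2770

Of 48 sites, 6 differences are transitions and 5 are transversions, so P = 6/48 = 0.125 and Q = 5/48 ≈ 0.104167.
Under the Kimura two-parameter model, d = −½ ln(1 − 2P − Q) − ¼ ln(1 − 2Q).
1 − 2P − Q = 0.645833, giving −½ ln(0.645833) = 0.218607.
1 − 2Q = 0.791666, giving −¼ ln(0.791666) = 0.058404.
d = 0.218607 + 0.058404 = 0.277011.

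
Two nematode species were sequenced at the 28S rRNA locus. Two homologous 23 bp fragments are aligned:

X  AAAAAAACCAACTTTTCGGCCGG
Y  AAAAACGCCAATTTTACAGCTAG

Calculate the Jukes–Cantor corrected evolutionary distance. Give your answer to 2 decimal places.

0.39

The sequences differ at 7 of 23 sites (6, 7, 12, 16, 18, 21, 22), so p = 7/23 ≈ 0.304348.
d = −(3/4) ln(1 − 4p/3) = −0.75 ln(1 − 0.405797) = −0.75 ln(0.594203)
  = −0.75 × (-0.520534) = 0.390401 substitutions/site.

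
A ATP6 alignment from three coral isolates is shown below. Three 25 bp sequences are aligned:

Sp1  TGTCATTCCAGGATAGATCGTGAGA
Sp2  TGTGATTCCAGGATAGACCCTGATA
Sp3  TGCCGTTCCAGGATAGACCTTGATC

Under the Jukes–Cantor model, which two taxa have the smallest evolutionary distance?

Sp1 and Sp2

Sp1–Sp2: 4/25 differ, p = 0.160, d = 0.180.
Sp1–Sp3: 6/25 differ, p = 0.240, d = 0.289.
Sp2–Sp3: 5/25 differ, p = 0.200, d = 0.233.
The smallest distance is between Sp1 and Sp2.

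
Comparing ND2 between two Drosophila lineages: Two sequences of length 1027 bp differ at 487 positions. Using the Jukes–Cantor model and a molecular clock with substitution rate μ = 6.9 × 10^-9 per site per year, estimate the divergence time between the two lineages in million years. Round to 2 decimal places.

54.37

p = 487/1027 ≈ 0.474197.
d = −(3/4) ln(1 − 4p/3) = −0.75 ln(1 − 0.632263) = −0.75 ln(0.367737)
  = −0.75 × (-1.000387) = 0.750290 substitutions/site.
Under a molecular clock d = 2μt, so t = d/(2μ) = 0.750290 / (2 × 6.9 × 10^-9) = 54.37 million years.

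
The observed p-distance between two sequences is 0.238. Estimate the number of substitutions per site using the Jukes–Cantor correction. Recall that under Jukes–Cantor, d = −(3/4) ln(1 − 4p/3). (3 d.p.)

0.286

d = −(3/4) ln(1 − 4p/3) = −0.75 ln(1 − 0.317333) = −0.75 ln(0.682667)
  = −0.75 × (-0.381748) = 0.286311 substitutions/site.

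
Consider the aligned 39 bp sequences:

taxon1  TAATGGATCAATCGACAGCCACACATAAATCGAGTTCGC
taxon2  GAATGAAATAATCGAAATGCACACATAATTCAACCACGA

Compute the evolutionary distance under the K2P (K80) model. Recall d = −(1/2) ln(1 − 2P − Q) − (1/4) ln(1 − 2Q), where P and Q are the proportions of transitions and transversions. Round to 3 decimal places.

Of 39 sites, 4 differences are transitions and 9 are transversions, so P = 4/39 ≈ 0.102564 and Q = 9/39 ≈ 0.230769.
Under the Kimura two-parameter model, d = −½ ln(1 − 2P − Q) − ¼ ln(1 − 2Q).
1 − 2P − Q = 0.564103, giving −½ ln(0.564103) = 0.286259.
1 − 2Q = 0.538462, giving −¼ ln(0.538462) = 0.154760.
d = 0.286259 + 0.154760 = 0.441019.

0.441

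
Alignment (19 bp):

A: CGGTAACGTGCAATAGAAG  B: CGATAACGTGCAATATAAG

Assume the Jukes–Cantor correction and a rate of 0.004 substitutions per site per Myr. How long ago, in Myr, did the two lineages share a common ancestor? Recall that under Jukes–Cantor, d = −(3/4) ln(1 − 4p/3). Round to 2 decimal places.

14.18

The sequences differ at 2 of 19 sites (3, 16), so p = 2/19 ≈ 0.105263.
d = −(3/4) ln(1 − 4p/3) = −0.75 ln(1 − 0.140351) = −0.75 ln(0.859649)
  = −0.75 × (-0.151231) = 0.113423 substitutions/site.
Under a molecular clock d = 2μt, so t = d/(2μ) = 0.113423 / (2 × 0.004) = 14.18 Myr.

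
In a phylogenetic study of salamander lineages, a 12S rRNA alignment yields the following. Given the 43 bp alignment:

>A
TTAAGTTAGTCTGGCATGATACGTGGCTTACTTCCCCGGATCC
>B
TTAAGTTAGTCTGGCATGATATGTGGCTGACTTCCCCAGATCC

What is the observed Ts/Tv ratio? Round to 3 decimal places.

2.000

Transitions are A↔G and C↔T; transversions are all other mismatches.
Transitions: 2. Transversions: 1.
R = 2/1 = 2.000.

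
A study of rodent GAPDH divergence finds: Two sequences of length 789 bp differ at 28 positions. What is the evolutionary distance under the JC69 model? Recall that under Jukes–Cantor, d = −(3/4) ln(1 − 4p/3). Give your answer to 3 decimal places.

0.036

p = 28/789 ≈ 0.035488.
d = −(3/4) ln(1 − 4p/3) = −0.75 ln(1 − 0.047317) = −0.75 ln(0.952683)
  = −0.75 × (-0.048473) = 0.036355 substitutions/site.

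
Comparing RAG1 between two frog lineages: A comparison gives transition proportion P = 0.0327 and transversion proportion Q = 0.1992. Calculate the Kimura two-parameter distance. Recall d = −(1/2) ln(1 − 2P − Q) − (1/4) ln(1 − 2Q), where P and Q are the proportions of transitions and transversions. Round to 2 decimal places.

0.28

Under the Kimura two-parameter model, d = −½ ln(1 − 2P − Q) − ¼ ln(1 − 2Q).
1 − 2P − Q = 0.7354, giving −½ ln(0.7354) = 0.153670.
1 − 2Q = 0.6016, giving −¼ ln(0.6016) = 0.127041.
d = 0.153670 + 0.127041 = 0.280711.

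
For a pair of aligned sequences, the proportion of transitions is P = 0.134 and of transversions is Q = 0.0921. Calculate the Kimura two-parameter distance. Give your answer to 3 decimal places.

Under the Kimura two-parameter model, d = −½ ln(1 − 2P − Q) − ¼ ln(1 − 2Q).
1 − 2P − Q = 0.6399, giving −½ ln(0.6399) = 0.223222.
1 − 2Q = 0.8158, giving −¼ ln(0.8158) = 0.050897.
d = 0.223222 + 0.050897 = 0.274119.

0.274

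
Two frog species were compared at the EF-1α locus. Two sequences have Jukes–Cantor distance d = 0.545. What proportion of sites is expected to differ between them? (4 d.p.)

0.3874

p = (3/4)(1 − e^(−4d/3)) = 0.75 × (1 − e^(-0.726667)) = 0.75 × (1 − 0.483518) = 0.387362.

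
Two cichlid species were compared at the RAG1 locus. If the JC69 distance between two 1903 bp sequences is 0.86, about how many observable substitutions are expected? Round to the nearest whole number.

Invert JC69: p = (3/4)(1 − e^(−4d/3)) = 0.75 × (1 − e^(-1.146667)) = 0.75 × (1 − 0.317694) = 0.511730.
Expected differing sites = pL ≈ 0.511730 × 1903 = 973.82219 ≈ 974.

974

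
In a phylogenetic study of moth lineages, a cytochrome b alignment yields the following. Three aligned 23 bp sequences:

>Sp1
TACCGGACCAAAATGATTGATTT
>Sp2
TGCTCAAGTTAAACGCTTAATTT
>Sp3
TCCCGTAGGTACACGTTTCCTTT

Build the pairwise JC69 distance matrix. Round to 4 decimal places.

d(Sp1,Sp2) = 0.6501, d(Sp1,Sp3) = 0.6501, d(Sp2,Sp3) = 0.5532

Sp1–Sp2: 10/23 sites differ → p ≈ 0.434783, d = −0.75 ln(1 − 0.579711) = 0.650110 ≈ 0.6501.
Sp1–Sp3: 10/23 sites differ → p ≈ 0.434783, d = −0.75 ln(1 − 0.579711) = 0.650110 ≈ 0.6501.
Sp2–Sp3: 9/23 sites differ → p ≈ 0.391304, d = −0.75 ln(1 − 0.521739) = 0.553199 ≈ 0.5532.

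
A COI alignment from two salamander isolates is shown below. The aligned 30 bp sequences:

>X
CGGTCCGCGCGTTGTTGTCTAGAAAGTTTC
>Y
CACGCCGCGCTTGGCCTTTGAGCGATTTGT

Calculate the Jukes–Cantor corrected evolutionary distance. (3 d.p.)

The sequences differ at 15 of 30 sites, so p = 15/30 = 0.5.
d = −(3/4) ln(1 − 4p/3) = −0.75 ln(1 − 0.666667) = −0.75 ln(0.333333)
  = −0.75 × (-1.098613) = 0.823960 substitutions/site.

0.824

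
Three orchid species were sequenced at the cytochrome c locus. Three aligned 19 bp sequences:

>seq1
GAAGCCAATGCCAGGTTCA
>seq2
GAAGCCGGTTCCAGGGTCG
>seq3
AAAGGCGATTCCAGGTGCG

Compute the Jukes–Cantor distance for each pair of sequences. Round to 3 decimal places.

seq1–seq2: 5/19 sites differ → p ≈ 0.263158, d = −0.75 ln(1 − 0.350877) = 0.324100 ≈ 0.324.
seq1–seq3: 6/19 sites differ → p ≈ 0.315789, d = −0.75 ln(1 − 0.421052) = 0.409907 ≈ 0.410.
seq2–seq3: 5/19 sites differ → p ≈ 0.263158, d = −0.75 ln(1 − 0.350877) = 0.324100 ≈ 0.324.

d(seq1,seq2) = 0.324, d(seq1,seq3) = 0.410, d(seq2,seq3) = 0.324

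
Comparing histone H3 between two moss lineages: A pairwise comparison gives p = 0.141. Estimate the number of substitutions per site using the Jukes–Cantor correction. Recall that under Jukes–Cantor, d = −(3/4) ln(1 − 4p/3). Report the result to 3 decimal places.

0.156

d = −(3/4) ln(1 − 4p/3) = −0.75 ln(1 − 0.188) = −0.75 ln(0.812)
  = −0.75 × (-0.208255) = 0.156191 substitutions/site.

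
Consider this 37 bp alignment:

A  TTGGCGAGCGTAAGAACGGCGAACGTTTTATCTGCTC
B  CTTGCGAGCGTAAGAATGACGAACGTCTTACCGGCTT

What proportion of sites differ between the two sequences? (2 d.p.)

The sequences differ at 8 of 37 positions (sites 1, 3, 17, 19, 27, 31, 33, 37).
p = 8/37 = 0.216216… ≈ 0.22 (to 2 d.p.).

0.22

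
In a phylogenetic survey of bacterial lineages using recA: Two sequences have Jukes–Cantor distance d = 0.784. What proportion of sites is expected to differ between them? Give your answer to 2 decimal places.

0.49

p = (3/4)(1 − e^(−4d/3)) = 0.75 × (1 − e^(-1.045333)) = 0.75 × (1 − 0.351575) = 0.486319.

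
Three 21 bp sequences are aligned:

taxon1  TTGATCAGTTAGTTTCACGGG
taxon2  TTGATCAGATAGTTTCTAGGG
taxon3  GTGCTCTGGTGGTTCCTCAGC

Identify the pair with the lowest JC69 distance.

taxon1 and taxon2

taxon1–taxon2: 3/21 differ, p = 0.143, d = 0.158.
taxon1–taxon3: 9/21 differ, p = 0.429, d = 0.635.
taxon2–taxon3: 9/21 differ, p = 0.429, d = 0.635.
The smallest distance is between taxon1 and taxon2.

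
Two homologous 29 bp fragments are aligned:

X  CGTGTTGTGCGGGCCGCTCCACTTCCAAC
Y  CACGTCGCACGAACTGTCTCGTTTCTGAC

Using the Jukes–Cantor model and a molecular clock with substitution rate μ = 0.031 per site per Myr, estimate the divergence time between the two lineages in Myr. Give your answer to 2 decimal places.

The sequences differ at 15 of 29 sites, so p = 15/29 ≈ 0.517241.
d = −(3/4) ln(1 − 4p/3) = −0.75 ln(1 − 0.689655) = −0.75 ln(0.310345)
  = −0.75 × (-1.170071) = 0.877553 substitutions/site.
Under a molecular clock d = 2μt, so t = d/(2μ) = 0.877553 / (2 × 0.031) = 14.15 Myr.

14.15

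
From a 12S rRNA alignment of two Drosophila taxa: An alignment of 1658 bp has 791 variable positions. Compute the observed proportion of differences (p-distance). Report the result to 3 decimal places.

p = 791/1658 = 0.477080… ≈ 0.477 (to 3 d.p.).

0.477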